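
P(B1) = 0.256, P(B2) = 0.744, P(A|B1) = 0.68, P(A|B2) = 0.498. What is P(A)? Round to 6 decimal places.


P(A) = P(A|B1)*P(B1) + P(A|B2)*P(B2)
P(A|B1)*P(B1) = 0.68 * 0.256 = 0.17408
P(A|B2)*P(B2) = 0.498 * 0.744 = 0.370512
P(A) = 0.17408 + 0.370512 = 0.544592

0.544592


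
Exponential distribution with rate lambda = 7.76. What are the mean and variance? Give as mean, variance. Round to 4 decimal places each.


mean = 1/lam, var = 1/lam^2
mean = 1 / 7.76 = 25/194 ≈ 0.128866
lam^2 = 7.76^2 = 60.2176
var = 1 / 60.2176 ≈ 0.016606

0.1289, 0.0166


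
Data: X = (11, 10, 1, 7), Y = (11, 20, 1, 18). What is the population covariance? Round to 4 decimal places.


Cov = (1/n)*sum((xi-xbar)(yi-ybar))
n = 4, xbar = 29/4 = 7.25, ybar = 50/4 = 12.5
sum((xi-xbar)(yi-ybar)) = 85.5
Cov = 85.5 / 4 = 21.375

21.3750


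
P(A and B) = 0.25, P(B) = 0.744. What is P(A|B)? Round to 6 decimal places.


P(A|B) = P(A and B) / P(B) = 0.25 / 0.744 = 125/372 ≈ 0.33602151

0.336022


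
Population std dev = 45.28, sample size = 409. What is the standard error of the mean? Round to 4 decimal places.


SE = sigma / sqrt(n)
sqrt(409) ≈ 20.223748
SE = 45.28 / 20.223748 ≈ 2.238952

2.2390


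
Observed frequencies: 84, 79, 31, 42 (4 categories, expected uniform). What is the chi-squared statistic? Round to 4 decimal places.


chi2 = sum((O-E)^2/E), E = total/4
total = 236, E = 236/4 = 59
(84 - 59)^2 / 59 = 625 / 59 = 625/59 ≈ 10.593220
(79 - 59)^2 / 59 = 400 / 59 = 400/59 ≈ 6.779661
(31 - 59)^2 / 59 = 784 / 59 = 784/59 ≈ 13.288136
(42 - 59)^2 / 59 = 289 / 59 = 289/59 ≈ 4.898305
chi2 = 2098/59 ≈ 35.559322

35.5593


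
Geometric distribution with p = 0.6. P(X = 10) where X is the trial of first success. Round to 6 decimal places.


P = (1-p)^(k-1) * p
(1-p)^(k-1) = 0.4^9 = 0.000262144
P = 0.000262144 * 0.6 = 0.0001572864

0.000157


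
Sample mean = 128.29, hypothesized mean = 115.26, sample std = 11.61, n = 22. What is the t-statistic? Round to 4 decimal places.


t = (xbar - mu0) / (s/sqrt(n))
xbar - mu0 = 128.29 - 115.26 = 13.03
sqrt(22) ≈ 4.69041576
s/sqrt(n) = 11.61 / 4.69041576 ≈ 2.47526032
t = 13.03 / 2.47526032 ≈ 5.264093

5.2641


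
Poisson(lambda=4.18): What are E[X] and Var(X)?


E[X] = Var(X) = lambda = 4.18

4.18, 4.18


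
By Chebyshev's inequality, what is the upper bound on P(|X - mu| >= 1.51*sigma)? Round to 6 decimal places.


P <= 1/k^2
k^2 = 1.51^2 = 2.2801
1/k^2 = 1 / 2.2801 ≈ 0.43857726

0.438577


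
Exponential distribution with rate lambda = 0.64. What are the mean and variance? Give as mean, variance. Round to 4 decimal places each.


mean = 1/lam, var = 1/lam^2
mean = 1 / 0.64 = 1.5625
lam^2 = 0.64^2 = 0.4096
var = 1 / 0.4096 = 625/256 ≈ 2.441406

1.5625, 2.4414


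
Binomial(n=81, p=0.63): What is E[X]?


E[X] = n*p = 81 * 0.63 = 51.03

51.03


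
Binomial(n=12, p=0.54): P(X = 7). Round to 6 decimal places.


P = C(n,k) * p^k * (1-p)^(n-k)
C(12,7) = 792
p^k = 0.54^7 ≈ 0.01338925
(1-p)^(n-k) = 0.46^5 ≈ 0.02059630
P = 792 * 0.01338925 * 0.02059630 ≈ 0.218409

0.218409


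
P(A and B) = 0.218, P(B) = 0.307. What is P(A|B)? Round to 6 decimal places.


P(A|B) = P(A and B) / P(B) = 0.218 / 0.307 = 218/307 ≈ 0.71009772

0.710098


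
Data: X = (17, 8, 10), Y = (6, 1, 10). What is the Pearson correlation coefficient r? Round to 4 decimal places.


r = sum((xi-xbar)(yi-ybar)) / sqrt(sum((xi-xbar)^2) * sum((yi-ybar)^2))
n = 3, xbar = 35/3 ≈ 11.666667, ybar = 17/3 ≈ 5.666667
Sxy = sum((xi-xbar)(yi-ybar)) = 35/3 ≈ 11.666667
Sxx = sum((xi-xbar)^2) = 134/3 ≈ 44.666667
Syy = sum((yi-ybar)^2) = 122/3 ≈ 40.666667
sqrt(Sxx*Syy) ≈ 42.619766
r = Sxy / sqrt(Sxx*Syy) = 11.666667 / 42.619766 ≈ 0.273738

0.2737


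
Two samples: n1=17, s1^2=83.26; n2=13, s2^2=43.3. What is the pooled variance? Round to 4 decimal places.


sp^2 = ((n1-1)*s1^2 + (n2-1)*s2^2)/(n1+n2-2)
(n1-1)*s1^2 = 16 * 83.26 = 1332.16
(n2-1)*s2^2 = 12 * 43.3 = 519.6
numerator = 1332.16 + 519.6 = 1851.76
n1+n2-2 = 28
sp^2 = 1851.76 / 28 = 23147/350 ≈ 66.134286

66.1343


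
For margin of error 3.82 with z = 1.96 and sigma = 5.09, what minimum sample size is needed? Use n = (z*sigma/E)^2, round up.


z*sigma/E = 1.96 * 5.09 / 3.82 = 24941/9550 ≈ 2.611623
(z*sigma/E)^2 ≈ 6.820575
round up: n = 7

7


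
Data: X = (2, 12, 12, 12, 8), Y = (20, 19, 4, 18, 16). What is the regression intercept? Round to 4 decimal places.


a = ybar - b*xbar, where b = sum((xi-xbar)(yi-ybar)) / sum((xi-xbar)^2)
n = 5, xbar = 46/5 = 9.2, ybar = 77/5 = 15.4
Sxy = sum((xi-xbar)(yi-ybar)) = -48.4
Sxx = sum((xi-xbar)^2) = 76.8
b = Sxy / Sxx = -121/192 ≈ -0.630208
a = 15.4 - (-0.630208) * 9.2 = 2035/96 ≈ 21.197917

21.1979


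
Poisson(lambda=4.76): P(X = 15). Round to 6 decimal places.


P = e^(-lam) * lam^k / k!
e^(-4.76) ≈ 0.008565609
lam^k = 4.76^15 ≈ 14591646197.486829
k! = 15! = 1307674368000
P = 0.008565609 * 14591646197.486829 / 1307674368000 ≈ 0.000096

0.000096


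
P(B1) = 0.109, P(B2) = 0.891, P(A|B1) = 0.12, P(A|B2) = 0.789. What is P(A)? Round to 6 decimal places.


P(A) = P(A|B1)*P(B1) + P(A|B2)*P(B2)
P(A|B1)*P(B1) = 0.12 * 0.109 = 0.01308
P(A|B2)*P(B2) = 0.789 * 0.891 = 0.702999
P(A) = 0.01308 + 0.702999 = 0.716079

0.716079


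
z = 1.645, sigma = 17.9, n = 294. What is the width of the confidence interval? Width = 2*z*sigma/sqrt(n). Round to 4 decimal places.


width = 2*z*sigma/sqrt(n)
2*z*sigma = 2 * 1.645 * 17.9 = 58.891
sqrt(294) ≈ 17.146428
width = 58.891 / 17.146428 ≈ 3.434593

3.4346


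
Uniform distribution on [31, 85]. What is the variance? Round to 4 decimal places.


Var = (b-a)^2 / 12
(b-a)^2 = (85 - 31)^2 = 2916
Var = 2916/12 = 243

243.0000


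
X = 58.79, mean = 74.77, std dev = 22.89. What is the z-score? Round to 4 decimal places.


z = (X - mu) / sigma
X - mu = 58.79 - 74.77 = -15.98
z = -15.98 / 22.89 = -1598/2289 ≈ -0.698121

-0.6981


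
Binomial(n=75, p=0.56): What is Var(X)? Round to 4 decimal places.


Var = n*p*(1-p) = 75 * 0.56 * 0.44 = 18.48

18.4800


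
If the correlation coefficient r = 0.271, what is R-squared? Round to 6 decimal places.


R^2 = r^2 = (0.271)^2 = 0.073441

0.073441


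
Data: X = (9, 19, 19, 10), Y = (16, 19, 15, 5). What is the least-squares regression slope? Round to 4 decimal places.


b = sum((xi-xbar)(yi-ybar)) / sum((xi-xbar)^2)
n = 4, xbar = 57/4 = 14.25, ybar = 55/4 = 13.75
Sxy = sum((xi-xbar)(yi-ybar)) = 56.25
Sxx = sum((xi-xbar)^2) = 90.75
b = Sxy / Sxx = 75/121 ≈ 0.619835

0.6198


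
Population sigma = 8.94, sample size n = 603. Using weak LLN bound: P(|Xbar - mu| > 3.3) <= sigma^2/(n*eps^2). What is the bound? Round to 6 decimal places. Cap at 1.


bound = min(1, sigma^2/(n*eps^2))
sigma^2 = 8.94^2 = 79.9236
n*eps^2 = 603 * 3.3^2 = 603 * 10.89 = 6566.67
sigma^2/(n*eps^2) = 79.9236 / 6566.67 ≈ 0.01217110

0.012171


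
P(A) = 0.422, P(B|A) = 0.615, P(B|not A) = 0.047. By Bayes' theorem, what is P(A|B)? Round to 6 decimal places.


P(A|B) = P(B|A)*P(A) / P(B), P(B) = P(B|A)*P(A) + P(B|not A)*P(not A)
P(B|A)*P(A) = 0.615 * 0.422 = 0.25953
P(B|not A)*P(not A) = 0.047 * 0.578 = 0.027166
P(B) = 0.25953 + 0.027166 = 0.286696
P(A|B) = 0.25953 / 0.286696 ≈ 0.90524458

0.905245


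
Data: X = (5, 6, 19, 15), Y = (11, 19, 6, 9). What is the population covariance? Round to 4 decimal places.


Cov = (1/n)*sum((xi-xbar)(yi-ybar))
n = 4, xbar = 45/4 = 11.25, ybar = 45/4 = 11.25
sum((xi-xbar)(yi-ybar)) = -88.25
Cov = -88.25 / 4 = -22.0625

-22.0625


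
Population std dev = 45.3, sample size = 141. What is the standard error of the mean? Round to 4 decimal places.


SE = sigma / sqrt(n)
sqrt(141) ≈ 11.874342
SE = 45.3 / 11.874342 ≈ 3.814948

3.8149


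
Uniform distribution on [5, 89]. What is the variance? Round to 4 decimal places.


Var = (b-a)^2 / 12
(b-a)^2 = (89 - 5)^2 = 7056
Var = 7056/12 = 588

588.0000


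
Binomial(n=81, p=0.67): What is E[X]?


E[X] = n*p = 81 * 0.67 = 54.27

54.27


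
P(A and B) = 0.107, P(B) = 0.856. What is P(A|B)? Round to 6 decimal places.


P(A|B) = P(A and B) / P(B) = 0.107 / 0.856 = 0.125

0.125000


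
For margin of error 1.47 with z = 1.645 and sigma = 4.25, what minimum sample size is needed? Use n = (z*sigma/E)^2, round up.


z*sigma/E = 1.645 * 4.25 / 1.47 = 799/168 ≈ 4.755952
(z*sigma/E)^2 ≈ 22.619083
round up: n = 23

23


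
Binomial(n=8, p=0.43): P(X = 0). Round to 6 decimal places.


P = C(n,k) * p^k * (1-p)^(n-k)
C(8,0) = 1
p^k = 0.43^0 = 1
(1-p)^(n-k) = 0.57^8 ≈ 0.01114292
P = 1 * 1 * 0.01114292 ≈ 0.011143

0.011143


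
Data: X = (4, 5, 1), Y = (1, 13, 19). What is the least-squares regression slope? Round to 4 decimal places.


b = sum((xi-xbar)(yi-ybar)) / sum((xi-xbar)^2)
n = 3, xbar = 10/3 ≈ 3.333333, ybar = 33/3 = 11
Sxy = sum((xi-xbar)(yi-ybar)) = -22
Sxx = sum((xi-xbar)^2) = 26/3 ≈ 8.666667
b = Sxy / Sxx = -33/13 ≈ -2.538462

-2.5385


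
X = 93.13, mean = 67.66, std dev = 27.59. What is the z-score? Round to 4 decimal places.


z = (X - mu) / sigma
X - mu = 93.13 - 67.66 = 25.47
z = 25.47 / 27.59 = 2547/2759 ≈ 0.923161

0.9232


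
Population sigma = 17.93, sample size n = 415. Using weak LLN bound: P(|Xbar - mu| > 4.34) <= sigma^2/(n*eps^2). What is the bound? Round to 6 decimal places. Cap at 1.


bound = min(1, sigma^2/(n*eps^2))
sigma^2 = 17.93^2 = 321.4849
n*eps^2 = 415 * 4.34^2 = 415 * 18.8356 = 7816.774
sigma^2/(n*eps^2) = 321.4849 / 7816.774 ≈ 0.04112757

0.041128


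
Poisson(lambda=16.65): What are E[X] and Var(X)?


E[X] = Var(X) = lambda = 16.65

16.65, 16.65


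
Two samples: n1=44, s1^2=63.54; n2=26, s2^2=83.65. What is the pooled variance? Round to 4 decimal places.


sp^2 = ((n1-1)*s1^2 + (n2-1)*s2^2)/(n1+n2-2)
(n1-1)*s1^2 = 43 * 63.54 = 2732.22
(n2-1)*s2^2 = 25 * 83.65 = 2091.25
numerator = 2732.22 + 2091.25 = 4823.47
n1+n2-2 = 68
sp^2 = 4823.47 / 68 = 482347/6800 ≈ 70.933382

70.9334


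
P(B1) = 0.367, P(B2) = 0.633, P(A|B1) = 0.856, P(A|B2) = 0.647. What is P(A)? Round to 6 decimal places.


P(A) = P(A|B1)*P(B1) + P(A|B2)*P(B2)
P(A|B1)*P(B1) = 0.856 * 0.367 = 0.314152
P(A|B2)*P(B2) = 0.647 * 0.633 = 0.409551
P(A) = 0.314152 + 0.409551 = 0.723703

0.723703


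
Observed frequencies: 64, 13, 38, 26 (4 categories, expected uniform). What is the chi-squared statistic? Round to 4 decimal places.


chi2 = sum((O-E)^2/E), E = total/4
total = 141, E = 141/4 = 35.25
(64 - 35.25)^2 / 35.25 = 826.5625 / 35.25 = 13225/564 ≈ 23.448582
(13 - 35.25)^2 / 35.25 = 495.0625 / 35.25 = 7921/564 ≈ 14.044326
(38 - 35.25)^2 / 35.25 = 7.5625 / 35.25 = 121/564 ≈ 0.214539
(26 - 35.25)^2 / 35.25 = 85.5625 / 35.25 = 1369/564 ≈ 2.427305
chi2 = 5659/141 ≈ 40.134752

40.1348


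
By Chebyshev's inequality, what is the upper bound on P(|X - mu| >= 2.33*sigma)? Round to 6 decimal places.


P <= 1/k^2
k^2 = 2.33^2 = 5.4289
1/k^2 = 1 / 5.4289 ≈ 0.18419938

0.184199


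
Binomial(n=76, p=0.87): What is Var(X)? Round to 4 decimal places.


Var = n*p*(1-p) = 76 * 0.87 * 0.13 = 8.5956

8.5956


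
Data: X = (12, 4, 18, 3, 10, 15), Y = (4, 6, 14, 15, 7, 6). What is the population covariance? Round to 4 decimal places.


Cov = (1/n)*sum((xi-xbar)(yi-ybar))
n = 6, xbar = 62/6 = 31/3 ≈ 10.333333, ybar = 52/6 = 26/3 ≈ 8.666667
sum((xi-xbar)(yi-ybar)) = -25/3 ≈ -8.333333
Cov = -8.333333 / 6 = -25/18 ≈ -1.388889

-1.3889


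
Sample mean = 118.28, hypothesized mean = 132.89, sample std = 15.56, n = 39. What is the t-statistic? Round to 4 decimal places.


t = (xbar - mu0) / (s/sqrt(n))
xbar - mu0 = 118.28 - 132.89 = -14.61
sqrt(39) ≈ 6.24499800
s/sqrt(n) = 15.56 / 6.24499800 ≈ 2.49159407
t = -14.61 / 2.49159407 ≈ -5.863716

-5.8637


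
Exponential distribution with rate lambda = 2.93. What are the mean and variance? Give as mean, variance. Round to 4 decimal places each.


mean = 1/lam, var = 1/lam^2
mean = 1 / 2.93 = 100/293 ≈ 0.341297
lam^2 = 2.93^2 = 8.5849
var = 1 / 8.5849 ≈ 0.116484

0.3413, 0.1165


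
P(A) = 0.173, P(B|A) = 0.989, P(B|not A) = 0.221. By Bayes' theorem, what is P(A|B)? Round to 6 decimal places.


P(A|B) = P(B|A)*P(A) / P(B), P(B) = P(B|A)*P(A) + P(B|not A)*P(not A)
P(B|A)*P(A) = 0.989 * 0.173 = 0.171097
P(B|not A)*P(not A) = 0.221 * 0.827 = 0.182767
P(B) = 0.171097 + 0.182767 = 0.353864
P(A|B) = 0.171097 / 0.353864 ≈ 0.48351061

0.483511


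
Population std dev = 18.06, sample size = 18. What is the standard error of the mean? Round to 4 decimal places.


SE = sigma / sqrt(n)
sqrt(18) ≈ 4.242641
SE = 18.06 / 4.242641 ≈ 4.256783

4.2568


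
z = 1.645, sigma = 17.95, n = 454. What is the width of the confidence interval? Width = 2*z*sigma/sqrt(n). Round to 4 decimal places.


width = 2*z*sigma/sqrt(n)
2*z*sigma = 2 * 1.645 * 17.95 = 59.0555
sqrt(454) ≈ 21.307276
width = 59.0555 / 21.307276 ≈ 2.771612

2.7716


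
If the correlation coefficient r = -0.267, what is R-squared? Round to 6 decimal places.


R^2 = r^2 = (-0.267)^2 = 0.071289

0.071289


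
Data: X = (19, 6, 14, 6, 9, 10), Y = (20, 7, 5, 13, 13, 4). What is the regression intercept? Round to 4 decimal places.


a = ybar - b*xbar, where b = sum((xi-xbar)(yi-ybar)) / sum((xi-xbar)^2)
n = 6, xbar = 64/6 = 32/3 ≈ 10.666667, ybar = 62/6 = 31/3 ≈ 10.333333
Sxy = sum((xi-xbar)(yi-ybar)) = 197/3 ≈ 65.666667
Sxx = sum((xi-xbar)^2) = 382/3 ≈ 127.333333
b = Sxy / Sxx = 197/382 ≈ 0.515707
a = 10.333333 - 0.515707 * 10.666667 = 923/191 ≈ 4.832461

4.8325


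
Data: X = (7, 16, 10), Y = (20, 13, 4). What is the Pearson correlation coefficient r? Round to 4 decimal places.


r = sum((xi-xbar)(yi-ybar)) / sqrt(sum((xi-xbar)^2) * sum((yi-ybar)^2))
n = 3, xbar = 33/3 = 11, ybar = 37/3 ≈ 12.333333
Sxy = sum((xi-xbar)(yi-ybar)) = -19
Sxx = sum((xi-xbar)^2) = 42
Syy = sum((yi-ybar)^2) = 386/3 ≈ 128.666667
sqrt(Sxx*Syy) ≈ 73.511904
r = Sxy / sqrt(Sxx*Syy) = -19 / 73.511904 ≈ -0.258462

-0.2585


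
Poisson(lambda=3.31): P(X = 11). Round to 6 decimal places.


P = e^(-lam) * lam^k / k!
e^(-3.31) ≈ 0.03651617
lam^k = 3.31^11 ≈ 522526.031838
k! = 11! = 39916800
P = 0.03651617 * 522526.031838 / 39916800 ≈ 0.000478

0.000478


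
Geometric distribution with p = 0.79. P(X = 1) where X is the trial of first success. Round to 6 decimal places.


P = (1-p)^(k-1) * p
(1-p)^(k-1) = 0.21^0 = 1
P = 1 * 0.79 = 0.79

0.790000


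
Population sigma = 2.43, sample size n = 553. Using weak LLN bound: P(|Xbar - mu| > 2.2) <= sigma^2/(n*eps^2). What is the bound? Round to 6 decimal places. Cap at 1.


bound = min(1, sigma^2/(n*eps^2))
sigma^2 = 2.43^2 = 5.9049
n*eps^2 = 553 * 2.2^2 = 553 * 4.84 = 2676.52
sigma^2/(n*eps^2) = 5.9049 / 2676.52 ≈ 0.00220619

0.002206


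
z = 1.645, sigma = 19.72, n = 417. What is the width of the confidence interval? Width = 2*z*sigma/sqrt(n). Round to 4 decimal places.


width = 2*z*sigma/sqrt(n)
2*z*sigma = 2 * 1.645 * 19.72 = 64.8788
sqrt(417) ≈ 20.420578
width = 64.8788 / 20.420578 ≈ 3.177129

3.1771


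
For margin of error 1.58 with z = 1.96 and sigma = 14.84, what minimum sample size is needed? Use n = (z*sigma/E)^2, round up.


z*sigma/E = 1.96 * 14.84 / 1.58 = 36358/1975 ≈ 18.409114
(z*sigma/E)^2 ≈ 338.895475
round up: n = 339

339


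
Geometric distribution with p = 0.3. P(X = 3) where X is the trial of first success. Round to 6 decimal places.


P = (1-p)^(k-1) * p
(1-p)^(k-1) = 0.7^2 = 0.49
P = 0.49 * 0.3 = 0.147

0.147000


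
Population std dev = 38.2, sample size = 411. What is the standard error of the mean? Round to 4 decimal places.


SE = sigma / sqrt(n)
sqrt(411) ≈ 20.273135
SE = 38.2 / 20.273135 ≈ 1.884267

1.8843


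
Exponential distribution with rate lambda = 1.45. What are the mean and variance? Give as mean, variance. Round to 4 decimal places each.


mean = 1/lam, var = 1/lam^2
mean = 1 / 1.45 = 20/29 ≈ 0.689655
lam^2 = 1.45^2 = 2.1025
var = 1 / 2.1025 = 400/841 ≈ 0.475624

0.6897, 0.4756


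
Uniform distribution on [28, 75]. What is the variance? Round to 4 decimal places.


Var = (b-a)^2 / 12
(b-a)^2 = (75 - 28)^2 = 2209
Var = 2209/12 ≈ 184.083333

184.0833


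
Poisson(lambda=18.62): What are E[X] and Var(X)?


E[X] = Var(X) = lambda = 18.62

18.62, 18.62


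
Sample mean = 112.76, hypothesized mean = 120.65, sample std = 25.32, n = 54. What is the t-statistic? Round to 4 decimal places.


t = (xbar - mu0) / (s/sqrt(n))
xbar - mu0 = 112.76 - 120.65 = -7.89
sqrt(54) ≈ 7.34846923
s/sqrt(n) = 25.32 / 7.34846923 ≈ 3.44561557
t = -7.89 / 3.44561557 ≈ -2.289867

-2.2899


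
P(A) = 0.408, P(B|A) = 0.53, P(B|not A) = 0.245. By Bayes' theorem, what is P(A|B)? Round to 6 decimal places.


P(A|B) = P(B|A)*P(A) / P(B), P(B) = P(B|A)*P(A) + P(B|not A)*P(not A)
P(B|A)*P(A) = 0.53 * 0.408 = 0.21624
P(B|not A)*P(not A) = 0.245 * 0.592 = 0.14504
P(B) = 0.21624 + 0.14504 = 0.36128
P(A|B) = 0.21624 / 0.36128 = 2703/4516 ≈ 0.59853853

0.598539


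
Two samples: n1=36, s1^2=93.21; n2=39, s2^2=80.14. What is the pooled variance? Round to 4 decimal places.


sp^2 = ((n1-1)*s1^2 + (n2-1)*s2^2)/(n1+n2-2)
(n1-1)*s1^2 = 35 * 93.21 = 3262.35
(n2-1)*s2^2 = 38 * 80.14 = 3045.32
numerator = 3262.35 + 3045.32 = 6307.67
n1+n2-2 = 73
sp^2 = 6307.67 / 73 = 630767/7300 ≈ 86.406438

86.4064


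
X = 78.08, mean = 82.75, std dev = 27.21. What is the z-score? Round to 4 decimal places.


z = (X - mu) / sigma
X - mu = 78.08 - 82.75 = -4.67
z = -4.67 / 27.21 = -467/2721 ≈ -0.171628

-0.1716


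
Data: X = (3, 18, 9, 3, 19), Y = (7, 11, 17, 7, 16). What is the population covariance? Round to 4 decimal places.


Cov = (1/n)*sum((xi-xbar)(yi-ybar))
n = 5, xbar = 52/5 = 10.4, ybar = 58/5 = 11.6
sum((xi-xbar)(yi-ybar)) = 93.8
Cov = 93.8 / 5 = 18.76

18.7600


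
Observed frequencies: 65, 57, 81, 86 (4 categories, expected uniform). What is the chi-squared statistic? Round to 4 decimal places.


chi2 = sum((O-E)^2/E), E = total/4
total = 289, E = 289/4 = 72.25
(65 - 72.25)^2 / 72.25 = 52.5625 / 72.25 = 841/1156 ≈ 0.727509
(57 - 72.25)^2 / 72.25 = 232.5625 / 72.25 = 3721/1156 ≈ 3.218858
(81 - 72.25)^2 / 72.25 = 76.5625 / 72.25 = 1225/1156 ≈ 1.059689
(86 - 72.25)^2 / 72.25 = 189.0625 / 72.25 = 3025/1156 ≈ 2.616782
chi2 = 2203/289 ≈ 7.622837

7.6228


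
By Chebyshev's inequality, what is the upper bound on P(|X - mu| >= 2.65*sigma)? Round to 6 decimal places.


P <= 1/k^2
k^2 = 2.65^2 = 7.0225
1/k^2 = 1 / 7.0225 = 400/2809 ≈ 0.14239943

0.142399


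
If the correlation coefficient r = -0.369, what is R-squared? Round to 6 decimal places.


R^2 = r^2 = (-0.369)^2 = 0.136161

0.136161


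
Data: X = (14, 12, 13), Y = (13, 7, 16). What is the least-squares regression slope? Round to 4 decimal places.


b = sum((xi-xbar)(yi-ybar)) / sum((xi-xbar)^2)
n = 3, xbar = 39/3 = 13, ybar = 36/3 = 12
Sxy = sum((xi-xbar)(yi-ybar)) = 6
Sxx = sum((xi-xbar)^2) = 2
b = Sxy / Sxx = 3

3.0000


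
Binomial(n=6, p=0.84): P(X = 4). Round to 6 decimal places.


P = C(n,k) * p^k * (1-p)^(n-k)
C(6,4) = 15
p^k = 0.84^4 ≈ 0.4978714
(1-p)^(n-k) = 0.16^2 = 0.0256
P = 15 * 0.4978714 * 0.0256 ≈ 0.191183

0.191183


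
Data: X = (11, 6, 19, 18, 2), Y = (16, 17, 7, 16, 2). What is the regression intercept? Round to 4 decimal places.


a = ybar - b*xbar, where b = sum((xi-xbar)(yi-ybar)) / sum((xi-xbar)^2)
n = 5, xbar = 56/5 = 11.2, ybar = 58/5 = 11.6
Sxy = sum((xi-xbar)(yi-ybar)) = 53.4
Sxx = sum((xi-xbar)^2) = 218.8
b = Sxy / Sxx = 267/1094 ≈ 0.244059
a = 11.6 - 0.244059 * 11.2 = 4850/547 ≈ 8.866545

8.8665


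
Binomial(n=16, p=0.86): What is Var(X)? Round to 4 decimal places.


Var = n*p*(1-p) = 16 * 0.86 * 0.14 = 1.9264

1.9264


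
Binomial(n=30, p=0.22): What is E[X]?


E[X] = n*p = 30 * 0.22 = 6.6

6.6


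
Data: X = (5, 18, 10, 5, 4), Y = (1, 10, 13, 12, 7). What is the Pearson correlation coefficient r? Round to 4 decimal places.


r = sum((xi-xbar)(yi-ybar)) / sqrt(sum((xi-xbar)^2) * sum((yi-ybar)^2))
n = 5, xbar = 42/5 = 8.4, ybar = 43/5 = 8.6
Sxy = sum((xi-xbar)(yi-ybar)) = 41.8
Sxx = sum((xi-xbar)^2) = 137.2
Syy = sum((yi-ybar)^2) = 93.2
sqrt(Sxx*Syy) ≈ 113.079795
r = Sxy / sqrt(Sxx*Syy) = 41.8 / 113.079795 ≈ 0.369650

0.3697


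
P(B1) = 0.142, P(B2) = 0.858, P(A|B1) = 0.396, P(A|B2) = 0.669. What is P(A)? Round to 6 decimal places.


P(A) = P(A|B1)*P(B1) + P(A|B2)*P(B2)
P(A|B1)*P(B1) = 0.396 * 0.142 = 0.056232
P(A|B2)*P(B2) = 0.669 * 0.858 = 0.574002
P(A) = 0.056232 + 0.574002 = 0.630234

0.630234


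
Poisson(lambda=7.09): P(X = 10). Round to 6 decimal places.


P = e^(-lam) * lam^k / k!
e^(-7.09) ≈ 0.0008333974
lam^k = 7.09^10 ≈ 320968455.065164
k! = 10! = 3628800
P = 0.0008333974 * 320968455.065164 / 3628800 ≈ 0.073714

0.073714


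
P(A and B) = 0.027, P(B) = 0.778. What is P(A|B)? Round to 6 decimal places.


P(A|B) = P(A and B) / P(B) = 0.027 / 0.778 = 27/778 ≈ 0.03470437

0.034704


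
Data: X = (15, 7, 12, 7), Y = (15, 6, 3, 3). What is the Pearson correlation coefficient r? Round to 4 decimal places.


r = sum((xi-xbar)(yi-ybar)) / sqrt(sum((xi-xbar)^2) * sum((yi-ybar)^2))
n = 4, xbar = 41/4 = 10.25, ybar = 27/4 = 6.75
Sxy = sum((xi-xbar)(yi-ybar)) = 47.25
Sxx = sum((xi-xbar)^2) = 46.75
Syy = sum((yi-ybar)^2) = 96.75
sqrt(Sxx*Syy) ≈ 67.253717
r = Sxy / sqrt(Sxx*Syy) = 47.25 / 67.253717 ≈ 0.702563

0.7026


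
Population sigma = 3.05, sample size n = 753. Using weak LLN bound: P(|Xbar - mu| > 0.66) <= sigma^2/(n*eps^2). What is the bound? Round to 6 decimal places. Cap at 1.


bound = min(1, sigma^2/(n*eps^2))
sigma^2 = 3.05^2 = 9.3025
n*eps^2 = 753 * 0.66^2 = 753 * 0.4356 = 328.0068
sigma^2/(n*eps^2) = 9.3025 / 328.0068 ≈ 0.02836069

0.028361


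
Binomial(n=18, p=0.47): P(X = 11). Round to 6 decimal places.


P = C(n,k) * p^k * (1-p)^(n-k)
C(18,11) = 31824
p^k = 0.47^11 ≈ 0.0002472159
(1-p)^(n-k) = 0.53^7 ≈ 0.01174711
P = 31824 * 0.0002472159 * 0.01174711 ≈ 0.092419

0.092419


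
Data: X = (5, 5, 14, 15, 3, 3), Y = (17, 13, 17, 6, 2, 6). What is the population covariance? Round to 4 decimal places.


Cov = (1/n)*sum((xi-xbar)(yi-ybar))
n = 6, xbar = 45/6 = 7.5, ybar = 61/6 ≈ 10.166667
sum((xi-xbar)(yi-ybar)) = 44.5
Cov = 44.5 / 6 = 89/12 ≈ 7.416667

7.4167


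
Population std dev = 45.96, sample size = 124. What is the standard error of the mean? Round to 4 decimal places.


SE = sigma / sqrt(n)
sqrt(124) ≈ 11.135529
SE = 45.96 / 11.135529 ≈ 4.127330

4.1273


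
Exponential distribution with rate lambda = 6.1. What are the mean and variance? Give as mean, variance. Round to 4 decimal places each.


mean = 1/lam, var = 1/lam^2
mean = 1 / 6.1 = 10/61 ≈ 0.163934
lam^2 = 6.1^2 = 37.21
var = 1 / 37.21 = 100/3721 ≈ 0.026874

0.1639, 0.0269


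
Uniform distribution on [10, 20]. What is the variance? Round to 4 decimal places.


Var = (b-a)^2 / 12
(b-a)^2 = (20 - 10)^2 = 100
Var = 100/12 ≈ 8.333333

8.3333


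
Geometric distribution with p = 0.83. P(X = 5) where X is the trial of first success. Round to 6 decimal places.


P = (1-p)^(k-1) * p
(1-p)^(k-1) = 0.17^4 = 0.00083521
P = 0.00083521 * 0.83 = 0.0006932243

0.000693


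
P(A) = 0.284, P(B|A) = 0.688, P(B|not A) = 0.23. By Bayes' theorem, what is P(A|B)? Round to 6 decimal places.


P(A|B) = P(B|A)*P(A) / P(B), P(B) = P(B|A)*P(A) + P(B|not A)*P(not A)
P(B|A)*P(A) = 0.688 * 0.284 = 0.195392
P(B|not A)*P(not A) = 0.23 * 0.716 = 0.16468
P(B) = 0.195392 + 0.16468 = 0.360072
P(A|B) = 0.195392 / 0.360072 ≈ 0.54264703

0.542647


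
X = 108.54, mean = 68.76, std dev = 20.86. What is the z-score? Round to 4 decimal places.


z = (X - mu) / sigma
X - mu = 108.54 - 68.76 = 39.78
z = 39.78 / 20.86 = 1989/1043 ≈ 1.906999

1.9070


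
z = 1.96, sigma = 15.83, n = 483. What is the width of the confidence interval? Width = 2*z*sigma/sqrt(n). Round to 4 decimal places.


width = 2*z*sigma/sqrt(n)
2*z*sigma = 2 * 1.96 * 15.83 = 62.0536
sqrt(483) ≈ 21.977261
width = 62.0536 / 21.977261 ≈ 2.823537

2.8235


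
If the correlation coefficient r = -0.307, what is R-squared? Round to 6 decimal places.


R^2 = r^2 = (-0.307)^2 = 0.094249

0.094249


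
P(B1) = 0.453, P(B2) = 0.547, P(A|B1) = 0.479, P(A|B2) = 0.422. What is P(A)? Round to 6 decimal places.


P(A) = P(A|B1)*P(B1) + P(A|B2)*P(B2)
P(A|B1)*P(B1) = 0.479 * 0.453 = 0.216987
P(A|B2)*P(B2) = 0.422 * 0.547 = 0.230834
P(A) = 0.216987 + 0.230834 = 0.447821

0.447821


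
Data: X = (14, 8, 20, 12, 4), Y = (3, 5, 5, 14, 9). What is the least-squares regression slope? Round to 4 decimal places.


b = sum((xi-xbar)(yi-ybar)) / sum((xi-xbar)^2)
n = 5, xbar = 58/5 = 11.6, ybar = 36/5 = 7.2
Sxy = sum((xi-xbar)(yi-ybar)) = -31.6
Sxx = sum((xi-xbar)^2) = 147.2
b = Sxy / Sxx = -79/368 ≈ -0.214674

-0.2147


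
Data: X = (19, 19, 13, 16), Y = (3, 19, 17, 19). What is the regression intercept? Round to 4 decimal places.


a = ybar - b*xbar, where b = sum((xi-xbar)(yi-ybar)) / sum((xi-xbar)^2)
n = 4, xbar = 67/4 = 16.75, ybar = 58/4 = 14.5
Sxy = sum((xi-xbar)(yi-ybar)) = -28.5
Sxx = sum((xi-xbar)^2) = 24.75
b = Sxy / Sxx = -38/33 ≈ -1.151515
a = 14.5 - (-1.151515) * 16.75 = 1115/33 ≈ 33.787879

33.7879


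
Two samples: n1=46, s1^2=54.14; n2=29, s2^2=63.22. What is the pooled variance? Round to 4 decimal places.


sp^2 = ((n1-1)*s1^2 + (n2-1)*s2^2)/(n1+n2-2)
(n1-1)*s1^2 = 45 * 54.14 = 2436.3
(n2-1)*s2^2 = 28 * 63.22 = 1770.16
numerator = 2436.3 + 1770.16 = 4206.46
n1+n2-2 = 73
sp^2 = 4206.46 / 73 = 210323/3650 ≈ 57.622740

57.6227


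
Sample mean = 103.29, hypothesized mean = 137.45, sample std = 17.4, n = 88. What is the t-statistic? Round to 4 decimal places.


t = (xbar - mu0) / (s/sqrt(n))
xbar - mu0 = 103.29 - 137.45 = -34.16
sqrt(88) ≈ 9.38083152
s/sqrt(n) = 17.4 / 9.38083152 ≈ 1.85484623
t = -34.16 / 1.85484623 ≈ -18.416621

-18.4166


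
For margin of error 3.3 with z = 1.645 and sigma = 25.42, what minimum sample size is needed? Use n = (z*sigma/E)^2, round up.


z*sigma/E = 1.645 * 25.42 / 3.3 ≈ 12.671485
(z*sigma/E)^2 ≈ 160.566528
round up: n = 161

161


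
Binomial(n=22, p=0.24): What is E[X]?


E[X] = n*p = 22 * 0.24 = 5.28

5.28


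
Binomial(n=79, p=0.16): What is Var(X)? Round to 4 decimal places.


Var = n*p*(1-p) = 79 * 0.16 * 0.84 = 10.6176

10.6176


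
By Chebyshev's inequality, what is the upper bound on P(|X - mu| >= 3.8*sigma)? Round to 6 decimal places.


P <= 1/k^2
k^2 = 3.8^2 = 14.44
1/k^2 = 1 / 14.44 = 25/361 ≈ 0.06925208

0.069252


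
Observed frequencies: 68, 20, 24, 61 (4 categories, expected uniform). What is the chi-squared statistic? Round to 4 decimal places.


chi2 = sum((O-E)^2/E), E = total/4
total = 173, E = 173/4 = 43.25
(68 - 43.25)^2 / 43.25 = 612.5625 / 43.25 = 9801/692 ≈ 14.163295
(20 - 43.25)^2 / 43.25 = 540.5625 / 43.25 = 8649/692 ≈ 12.498555
(24 - 43.25)^2 / 43.25 = 370.5625 / 43.25 = 5929/692 ≈ 8.567919
(61 - 43.25)^2 / 43.25 = 315.0625 / 43.25 = 5041/692 ≈ 7.284682
chi2 = 7355/173 ≈ 42.514451

42.5145


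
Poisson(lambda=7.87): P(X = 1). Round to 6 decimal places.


P = e^(-lam) * lam^k / k!
e^(-7.87) ≈ 0.0003820344
lam^k = 7.87^1 = 7.87
k! = 1! = 1
P = 0.0003820344 * 7.87 / 1 ≈ 0.003007

0.003007


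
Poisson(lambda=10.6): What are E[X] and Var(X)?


E[X] = Var(X) = lambda = 10.6

10.6, 10.6


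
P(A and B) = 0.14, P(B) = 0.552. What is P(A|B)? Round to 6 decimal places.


P(A|B) = P(A and B) / P(B) = 0.14 / 0.552 = 35/138 ≈ 0.25362319

0.253623


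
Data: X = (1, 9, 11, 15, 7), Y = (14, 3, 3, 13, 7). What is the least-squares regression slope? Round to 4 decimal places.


b = sum((xi-xbar)(yi-ybar)) / sum((xi-xbar)^2)
n = 5, xbar = 43/5 = 8.6, ybar = 40/5 = 8
Sxy = sum((xi-xbar)(yi-ybar)) = -26
Sxx = sum((xi-xbar)^2) = 107.2
b = Sxy / Sxx = -65/268 ≈ -0.242537

-0.2425


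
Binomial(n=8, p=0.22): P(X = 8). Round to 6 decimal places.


P = C(n,k) * p^k * (1-p)^(n-k)
C(8,8) = 1
p^k = 0.22^8 ≈ 0.000005487587
(1-p)^(n-k) = 0.78^0 = 1
P = 1 * 0.000005487587 * 1 ≈ 0.000005

0.000005


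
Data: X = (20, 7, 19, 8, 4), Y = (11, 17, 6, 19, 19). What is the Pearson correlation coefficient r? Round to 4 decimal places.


r = sum((xi-xbar)(yi-ybar)) / sqrt(sum((xi-xbar)^2) * sum((yi-ybar)^2))
n = 5, xbar = 58/5 = 11.6, ybar = 72/5 = 14.4
Sxy = sum((xi-xbar)(yi-ybar)) = -154.2
Sxx = sum((xi-xbar)^2) = 217.2
Syy = sum((yi-ybar)^2) = 131.2
sqrt(Sxx*Syy) ≈ 168.809478
r = Sxy / sqrt(Sxx*Syy) = -154.2 / 168.809478 ≈ -0.913456

-0.9135


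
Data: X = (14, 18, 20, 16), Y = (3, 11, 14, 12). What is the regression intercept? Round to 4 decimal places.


a = ybar - b*xbar, where b = sum((xi-xbar)(yi-ybar)) / sum((xi-xbar)^2)
n = 4, xbar = 68/4 = 17, ybar = 40/4 = 10
Sxy = sum((xi-xbar)(yi-ybar)) = 32
Sxx = sum((xi-xbar)^2) = 20
b = Sxy / Sxx = 1.6
a = 10 - 1.6 * 17 = -17.2

-17.2000


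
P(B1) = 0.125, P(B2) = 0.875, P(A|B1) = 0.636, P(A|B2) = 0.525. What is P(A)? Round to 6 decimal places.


P(A) = P(A|B1)*P(B1) + P(A|B2)*P(B2)
P(A|B1)*P(B1) = 0.636 * 0.125 = 0.0795
P(A|B2)*P(B2) = 0.525 * 0.875 = 0.459375
P(A) = 0.0795 + 0.459375 = 0.538875

0.538875


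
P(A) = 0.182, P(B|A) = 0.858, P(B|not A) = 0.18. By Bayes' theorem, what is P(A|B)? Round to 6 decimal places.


P(A|B) = P(B|A)*P(A) / P(B), P(B) = P(B|A)*P(A) + P(B|not A)*P(not A)
P(B|A)*P(A) = 0.858 * 0.182 = 0.156156
P(B|not A)*P(not A) = 0.18 * 0.818 = 0.14724
P(B) = 0.156156 + 0.14724 = 0.303396
P(A|B) = 0.156156 / 0.303396 ≈ 0.51469367

0.514694


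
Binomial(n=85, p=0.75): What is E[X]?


E[X] = n*p = 85 * 0.75 = 63.75

63.75


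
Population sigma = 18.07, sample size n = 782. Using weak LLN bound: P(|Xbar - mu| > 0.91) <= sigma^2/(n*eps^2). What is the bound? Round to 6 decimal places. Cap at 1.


bound = min(1, sigma^2/(n*eps^2))
sigma^2 = 18.07^2 = 326.5249
n*eps^2 = 782 * 0.91^2 = 782 * 0.8281 = 647.5742
sigma^2/(n*eps^2) = 326.5249 / 647.5742 ≈ 0.50422778

0.504228


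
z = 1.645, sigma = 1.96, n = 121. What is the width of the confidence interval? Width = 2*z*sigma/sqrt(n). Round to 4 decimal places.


width = 2*z*sigma/sqrt(n)
2*z*sigma = 2 * 1.645 * 1.96 = 6.4484
sqrt(121) = 11
width = 6.4484 / 11 ≈ 0.586218

0.5862


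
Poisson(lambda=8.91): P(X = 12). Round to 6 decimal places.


P = e^(-lam) * lam^k / k!
e^(-8.91) ≈ 0.0001350318
lam^k = 8.91^12 ≈ 250341268462.557040
k! = 12! = 479001600
P = 0.0001350318 * 250341268462.557040 / 479001600 ≈ 0.070572

0.070572


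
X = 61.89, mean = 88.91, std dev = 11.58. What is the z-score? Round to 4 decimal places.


z = (X - mu) / sigma
X - mu = 61.89 - 88.91 = -27.02
z = -27.02 / 11.58 = -7/3 ≈ -2.333333

-2.3333


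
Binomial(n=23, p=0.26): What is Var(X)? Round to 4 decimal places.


Var = n*p*(1-p) = 23 * 0.26 * 0.74 = 4.4252

4.4252


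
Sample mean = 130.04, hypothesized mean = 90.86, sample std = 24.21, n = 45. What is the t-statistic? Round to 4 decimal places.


t = (xbar - mu0) / (s/sqrt(n))
xbar - mu0 = 130.04 - 90.86 = 39.18
sqrt(45) ≈ 6.70820393
s/sqrt(n) = 24.21 / 6.70820393 ≈ 3.60901372
t = 39.18 / 3.60901372 ≈ 10.856152

10.8562


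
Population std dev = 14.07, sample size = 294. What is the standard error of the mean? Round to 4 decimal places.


SE = sigma / sqrt(n)
sqrt(294) ≈ 17.146428
SE = 14.07 / 17.146428 ≈ 0.820579

0.8206


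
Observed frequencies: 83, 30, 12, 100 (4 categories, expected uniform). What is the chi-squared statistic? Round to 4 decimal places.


chi2 = sum((O-E)^2/E), E = total/4
total = 225, E = 225/4 = 56.25
(83 - 56.25)^2 / 56.25 = 715.5625 / 56.25 = 11449/900 ≈ 12.721111
(30 - 56.25)^2 / 56.25 = 689.0625 / 56.25 = 12.25
(12 - 56.25)^2 / 56.25 = 1958.0625 / 56.25 = 34.81
(100 - 56.25)^2 / 56.25 = 1914.0625 / 56.25 = 1225/36 ≈ 34.027778
chi2 = 21107/225 ≈ 93.808889

93.8089


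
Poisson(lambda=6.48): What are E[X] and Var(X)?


E[X] = Var(X) = lambda = 6.48

6.48, 6.48


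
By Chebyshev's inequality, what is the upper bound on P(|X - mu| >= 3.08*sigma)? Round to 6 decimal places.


P <= 1/k^2
k^2 = 3.08^2 = 9.4864
1/k^2 = 1 / 9.4864 = 625/5929 ≈ 0.10541407

0.105414


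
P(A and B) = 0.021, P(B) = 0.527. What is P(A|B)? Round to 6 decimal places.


P(A|B) = P(A and B) / P(B) = 0.021 / 0.527 = 21/527 ≈ 0.03984820

0.039848


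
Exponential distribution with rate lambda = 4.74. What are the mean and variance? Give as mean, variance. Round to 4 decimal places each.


mean = 1/lam, var = 1/lam^2
mean = 1 / 4.74 = 50/237 ≈ 0.210970
lam^2 = 4.74^2 = 22.4676
var = 1 / 22.4676 ≈ 0.044509

0.2110, 0.0445


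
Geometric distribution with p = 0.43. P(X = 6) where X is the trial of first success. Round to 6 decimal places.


P = (1-p)^(k-1) * p
(1-p)^(k-1) = 0.57^5 ≈ 0.06016921
P = 0.06016921 * 0.43 ≈ 0.02587276

0.025873


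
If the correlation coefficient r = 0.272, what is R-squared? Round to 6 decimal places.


R^2 = r^2 = (0.272)^2 = 0.073984

0.073984


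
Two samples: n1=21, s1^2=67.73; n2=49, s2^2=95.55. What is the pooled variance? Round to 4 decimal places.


sp^2 = ((n1-1)*s1^2 + (n2-1)*s2^2)/(n1+n2-2)
(n1-1)*s1^2 = 20 * 67.73 = 1354.6
(n2-1)*s2^2 = 48 * 95.55 = 4586.4
numerator = 1354.6 + 4586.4 = 5941
n1+n2-2 = 68
sp^2 = 5941 / 68 = 5941/68 ≈ 87.367647

87.3676


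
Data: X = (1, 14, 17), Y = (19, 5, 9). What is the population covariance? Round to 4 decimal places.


Cov = (1/n)*sum((xi-xbar)(yi-ybar))
n = 3, xbar = 32/3 ≈ 10.666667, ybar = 33/3 = 11
sum((xi-xbar)(yi-ybar)) = -110
Cov = -110 / 3 = -110/3 ≈ -36.666667

-36.6667


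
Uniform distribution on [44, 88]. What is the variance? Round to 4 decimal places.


Var = (b-a)^2 / 12
(b-a)^2 = (88 - 44)^2 = 1936
Var = 1936/12 ≈ 161.333333

161.3333


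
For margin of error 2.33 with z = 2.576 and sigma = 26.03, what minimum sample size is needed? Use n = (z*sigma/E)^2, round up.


z*sigma/E = 2.576 * 26.03 / 2.33 ≈ 28.778232
(z*sigma/E)^2 ≈ 828.186623
round up: n = 829

829


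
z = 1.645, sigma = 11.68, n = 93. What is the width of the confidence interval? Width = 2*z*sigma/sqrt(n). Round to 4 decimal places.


width = 2*z*sigma/sqrt(n)
2*z*sigma = 2 * 1.645 * 11.68 = 38.4272
sqrt(93) ≈ 9.643651
width = 38.4272 / 9.643651 ≈ 3.984715

3.9847


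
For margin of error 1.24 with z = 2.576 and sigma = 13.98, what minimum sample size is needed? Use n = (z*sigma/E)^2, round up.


z*sigma/E = 2.576 * 13.98 / 1.24 = 112539/3875 ≈ 29.042323
(z*sigma/E)^2 ≈ 843.456501
round up: n = 844

844


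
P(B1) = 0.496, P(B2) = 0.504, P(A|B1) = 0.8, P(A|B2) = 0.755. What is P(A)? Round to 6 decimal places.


P(A) = P(A|B1)*P(B1) + P(A|B2)*P(B2)
P(A|B1)*P(B1) = 0.8 * 0.496 = 0.3968
P(A|B2)*P(B2) = 0.755 * 0.504 = 0.38052
P(A) = 0.3968 + 0.38052 = 0.77732

0.777320


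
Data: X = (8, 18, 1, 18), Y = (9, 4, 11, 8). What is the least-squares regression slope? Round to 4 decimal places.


b = sum((xi-xbar)(yi-ybar)) / sum((xi-xbar)^2)
n = 4, xbar = 45/4 = 11.25, ybar = 32/4 = 8
Sxy = sum((xi-xbar)(yi-ybar)) = -61
Sxx = sum((xi-xbar)^2) = 206.75
b = Sxy / Sxx = -244/827 ≈ -0.295042

-0.2950


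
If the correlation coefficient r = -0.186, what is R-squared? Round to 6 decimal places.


R^2 = r^2 = (-0.186)^2 = 0.034596

0.034596


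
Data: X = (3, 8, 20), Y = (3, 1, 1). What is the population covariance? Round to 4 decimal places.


Cov = (1/n)*sum((xi-xbar)(yi-ybar))
n = 3, xbar = 31/3 ≈ 10.333333, ybar = 5/3 ≈ 1.666667
sum((xi-xbar)(yi-ybar)) = -44/3 ≈ -14.666667
Cov = -14.666667 / 3 = -44/9 ≈ -4.888889

-4.8889


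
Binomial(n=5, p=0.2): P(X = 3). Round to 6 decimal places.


P = C(n,k) * p^k * (1-p)^(n-k)
C(5,3) = 10
p^k = 0.2^3 = 0.008
(1-p)^(n-k) = 0.8^2 = 0.64
P = 10 * 0.008 * 0.64 = 0.0512

0.051200


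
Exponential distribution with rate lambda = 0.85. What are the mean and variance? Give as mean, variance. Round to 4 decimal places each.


mean = 1/lam, var = 1/lam^2
mean = 1 / 0.85 = 20/17 ≈ 1.176471
lam^2 = 0.85^2 = 0.7225
var = 1 / 0.7225 = 400/289 ≈ 1.384083

1.1765, 1.3841


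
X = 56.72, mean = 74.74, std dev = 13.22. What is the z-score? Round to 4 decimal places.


z = (X - mu) / sigma
X - mu = 56.72 - 74.74 = -18.02
z = -18.02 / 13.22 = -901/661 ≈ -1.363086

-1.3631


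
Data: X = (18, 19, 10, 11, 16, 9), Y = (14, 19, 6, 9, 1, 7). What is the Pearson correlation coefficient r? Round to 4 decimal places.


r = sum((xi-xbar)(yi-ybar)) / sqrt(sum((xi-xbar)^2) * sum((yi-ybar)^2))
n = 6, xbar = 83/6 ≈ 13.833333, ybar = 56/6 = 28/3 ≈ 9.333333
Sxy = sum((xi-xbar)(yi-ybar)) = 229/3 ≈ 76.333333
Sxx = sum((xi-xbar)^2) = 569/6 ≈ 94.833333
Syy = sum((yi-ybar)^2) = 604/3 ≈ 201.333333
sqrt(Sxx*Syy) ≈ 138.177824
r = Sxy / sqrt(Sxx*Syy) = 76.333333 / 138.177824 ≈ 0.552428

0.5524


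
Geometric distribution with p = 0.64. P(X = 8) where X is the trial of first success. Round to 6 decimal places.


P = (1-p)^(k-1) * p
(1-p)^(k-1) = 0.36^7 ≈ 0.0007836416
P = 0.0007836416 * 0.64 ≈ 0.0005015307

0.000502


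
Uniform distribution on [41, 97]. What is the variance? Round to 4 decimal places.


Var = (b-a)^2 / 12
(b-a)^2 = (97 - 41)^2 = 3136
Var = 3136/12 ≈ 261.333333

261.3333


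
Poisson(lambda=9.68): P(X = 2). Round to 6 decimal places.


P = e^(-lam) * lam^k / k!
e^(-9.68) ≈ 0.00006252150
lam^k = 9.68^2 = 93.7024
k! = 2! = 2
P = 0.00006252150 * 93.7024 / 2 ≈ 0.002929

0.002929


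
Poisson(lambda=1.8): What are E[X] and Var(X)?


E[X] = Var(X) = lambda = 1.8

1.8, 1.8


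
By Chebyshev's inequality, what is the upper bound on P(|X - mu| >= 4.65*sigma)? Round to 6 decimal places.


P <= 1/k^2
k^2 = 4.65^2 = 21.6225
1/k^2 = 1 / 21.6225 = 400/8649 ≈ 0.04624812

0.046248


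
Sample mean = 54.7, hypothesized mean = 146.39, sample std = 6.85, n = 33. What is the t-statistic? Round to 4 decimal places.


t = (xbar - mu0) / (s/sqrt(n))
xbar - mu0 = 54.7 - 146.39 = -91.69
sqrt(33) ≈ 5.74456265
s/sqrt(n) = 6.85 / 5.74456265 ≈ 1.19243194
t = -91.69 / 1.19243194 ≈ -76.893277

-76.8933


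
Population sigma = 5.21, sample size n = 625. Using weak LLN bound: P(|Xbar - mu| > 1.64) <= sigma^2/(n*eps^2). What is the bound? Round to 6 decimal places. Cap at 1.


bound = min(1, sigma^2/(n*eps^2))
sigma^2 = 5.21^2 = 27.1441
n*eps^2 = 625 * 1.64^2 = 625 * 2.6896 = 1681
sigma^2/(n*eps^2) = 27.1441 / 1681 ≈ 0.01614759

0.016148


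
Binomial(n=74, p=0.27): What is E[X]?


E[X] = n*p = 74 * 0.27 = 19.98

19.98


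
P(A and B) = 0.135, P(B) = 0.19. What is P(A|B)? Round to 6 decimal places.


P(A|B) = P(A and B) / P(B) = 0.135 / 0.19 = 27/38 ≈ 0.71052632

0.710526


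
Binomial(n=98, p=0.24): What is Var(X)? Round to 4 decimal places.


Var = n*p*(1-p) = 98 * 0.24 * 0.76 = 17.8752

17.8752


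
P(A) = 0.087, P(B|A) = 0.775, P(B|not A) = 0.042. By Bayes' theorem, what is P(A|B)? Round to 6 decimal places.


P(A|B) = P(B|A)*P(A) / P(B), P(B) = P(B|A)*P(A) + P(B|not A)*P(not A)
P(B|A)*P(A) = 0.775 * 0.087 = 0.067425
P(B|not A)*P(not A) = 0.042 * 0.913 = 0.038346
P(B) = 0.067425 + 0.038346 = 0.105771
P(A|B) = 0.067425 / 0.105771 ≈ 0.63746206

0.637462


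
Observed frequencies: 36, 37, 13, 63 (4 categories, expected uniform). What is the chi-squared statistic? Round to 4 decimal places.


chi2 = sum((O-E)^2/E), E = total/4
total = 149, E = 149/4 = 37.25
(36 - 37.25)^2 / 37.25 = 1.5625 / 37.25 = 25/596 ≈ 0.041946
(37 - 37.25)^2 / 37.25 = 0.0625 / 37.25 = 1/596 ≈ 0.001678
(13 - 37.25)^2 / 37.25 = 588.0625 / 37.25 = 9409/596 ≈ 15.786913
(63 - 37.25)^2 / 37.25 = 663.0625 / 37.25 = 10609/596 ≈ 17.800336
chi2 = 5011/149 ≈ 33.630872

33.6309
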